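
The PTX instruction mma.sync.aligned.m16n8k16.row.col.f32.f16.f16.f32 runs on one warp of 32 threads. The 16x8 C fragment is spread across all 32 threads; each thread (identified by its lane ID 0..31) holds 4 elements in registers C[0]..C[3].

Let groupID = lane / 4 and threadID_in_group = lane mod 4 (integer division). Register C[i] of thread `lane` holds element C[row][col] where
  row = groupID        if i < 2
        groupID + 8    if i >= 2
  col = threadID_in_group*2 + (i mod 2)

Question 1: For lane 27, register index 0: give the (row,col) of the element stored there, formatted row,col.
6,6

27: gid=6,tid=3
[0] (6+0,3*2+0) = (6,6)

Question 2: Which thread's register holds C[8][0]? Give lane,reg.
0,2

r=8->g=0,rb=1  c=0->t=0,b0=0
L=0*4+0=0  i=1*2+0=2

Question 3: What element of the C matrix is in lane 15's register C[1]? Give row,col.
3,7

lane 15: G=3 (15/4), T=3 (15%4)
i=1: r=3+0=3, c=3*2+1=7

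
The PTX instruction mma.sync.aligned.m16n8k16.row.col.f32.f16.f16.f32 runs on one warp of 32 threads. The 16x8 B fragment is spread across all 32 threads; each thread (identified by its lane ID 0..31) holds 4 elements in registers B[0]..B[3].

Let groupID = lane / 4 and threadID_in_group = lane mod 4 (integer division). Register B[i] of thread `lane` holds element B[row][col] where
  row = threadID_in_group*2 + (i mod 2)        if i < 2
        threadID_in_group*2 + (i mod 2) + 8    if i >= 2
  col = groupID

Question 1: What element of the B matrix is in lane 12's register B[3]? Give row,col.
9,3

L=12⇒gr=12>>2=3, th=12&3=0
[3]⇒row 0·2+1+8=9  col gr=3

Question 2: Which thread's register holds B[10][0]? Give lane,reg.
c: 0->gid=0  r: 10->r8=1,tid=1,i&1=0
L=0*4+1=1  i=1*2+0=2

1,2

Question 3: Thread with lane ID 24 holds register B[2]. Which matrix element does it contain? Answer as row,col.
L=24⇒gr=24>>2=6, th=24&3=0
[2]⇒row 0·2+0+8=8  col gr=6

8,6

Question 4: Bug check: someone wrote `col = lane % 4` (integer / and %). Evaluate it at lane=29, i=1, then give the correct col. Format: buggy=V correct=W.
buggy=1 correct=7

`lane % 4`[29,1]=>1
L=29=>grp=29>>2=7, tig=29&3=1
[1]=>row 1·2+1+0=3  col grp=7
col: 1 vs 7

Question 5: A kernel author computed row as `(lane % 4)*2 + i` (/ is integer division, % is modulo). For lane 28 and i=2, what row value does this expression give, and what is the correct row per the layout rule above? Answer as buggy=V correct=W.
`(lane % 4)*2 + i`[28,2]→2
lane 28: G=7 (28/4), T=0 (28%4)
i=2: r=0*2+0+8=8, c=G=7
row: 2 vs 8

buggy=2 correct=8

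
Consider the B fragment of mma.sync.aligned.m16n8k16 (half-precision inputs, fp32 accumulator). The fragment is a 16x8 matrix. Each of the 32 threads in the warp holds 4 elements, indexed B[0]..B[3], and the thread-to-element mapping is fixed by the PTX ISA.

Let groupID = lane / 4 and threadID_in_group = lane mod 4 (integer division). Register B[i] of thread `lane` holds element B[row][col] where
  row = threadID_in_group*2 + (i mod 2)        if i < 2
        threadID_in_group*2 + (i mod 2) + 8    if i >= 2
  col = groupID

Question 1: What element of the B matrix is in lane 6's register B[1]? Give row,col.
5,1

lane 6: g=1 (6/4), t=2 (6%4)
i=1: r=2*2+1+0=5, c=g=1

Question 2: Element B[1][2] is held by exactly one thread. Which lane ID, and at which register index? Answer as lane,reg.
8,1

c=2->g=2  r=1->rb=0,t=0,b0=1
L=2*4+0=8  i=0*2+1=1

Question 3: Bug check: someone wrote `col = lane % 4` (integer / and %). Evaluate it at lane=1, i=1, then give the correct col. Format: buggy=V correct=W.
`lane % 4`[1,1]→1
1: G=0,T=1
[1] (1*2+1+0,0) = (3,0)
col: 1 vs 0

buggy=1 correct=0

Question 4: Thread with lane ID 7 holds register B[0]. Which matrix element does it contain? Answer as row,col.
7: G=1,T=3
[0] (3*2+0+0,1) = (6,1)

6,1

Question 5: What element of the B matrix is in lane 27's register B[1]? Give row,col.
7,6

L=27=>grp=27>>2=6, tig=27&3=3
[1]=>row 3·2+1+0=7  col grp=6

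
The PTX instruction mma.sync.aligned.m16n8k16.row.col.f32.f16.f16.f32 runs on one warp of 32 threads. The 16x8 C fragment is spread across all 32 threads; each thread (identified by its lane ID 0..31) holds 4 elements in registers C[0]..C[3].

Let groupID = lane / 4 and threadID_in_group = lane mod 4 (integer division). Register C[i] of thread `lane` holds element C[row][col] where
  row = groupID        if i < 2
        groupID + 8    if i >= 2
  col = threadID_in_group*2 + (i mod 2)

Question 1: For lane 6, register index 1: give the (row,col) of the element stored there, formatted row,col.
6: g=1,t=2
[1] (1+0,2*2+1) = (1,5)

1,5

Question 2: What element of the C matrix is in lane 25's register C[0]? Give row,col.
6,2

25: grp=6,tig=1
[0] (6+0,1*2+0) = (6,2)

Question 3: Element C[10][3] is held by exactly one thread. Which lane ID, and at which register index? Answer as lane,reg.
r:10=>grp=2,rB=1  c:3=>tig=1,lo=1
L=2*4+1=9  i=1*2+1=3

9,3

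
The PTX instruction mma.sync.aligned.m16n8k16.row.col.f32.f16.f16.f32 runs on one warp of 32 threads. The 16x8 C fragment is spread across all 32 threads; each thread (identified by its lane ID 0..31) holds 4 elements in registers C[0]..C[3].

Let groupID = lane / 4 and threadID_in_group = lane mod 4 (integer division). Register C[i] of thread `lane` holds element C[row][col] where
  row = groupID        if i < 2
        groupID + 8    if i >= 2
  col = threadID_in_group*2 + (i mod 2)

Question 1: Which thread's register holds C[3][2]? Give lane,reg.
r: 3->gid=3,r8=0  c: 2->tid=1,i&1=0
L=3*4+1=13  i=0*2+0=0

13,0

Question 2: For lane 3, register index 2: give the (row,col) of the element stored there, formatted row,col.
8,6

lane 3: G=0 (3/4), T=3 (3%4)
i=2: r=0+8=8, c=3*2+0=6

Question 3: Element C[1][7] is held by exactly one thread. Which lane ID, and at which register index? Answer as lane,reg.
r=1->g=1,rb=0  c=7->t=3,b0=1
L=1*4+3=7  i=0*2+1=1

7,1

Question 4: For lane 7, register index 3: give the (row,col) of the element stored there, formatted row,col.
L=7=>grp=7>>2=1, tig=7&3=3
[3]=>row 1+8=9  col 3·2+1=7

9,7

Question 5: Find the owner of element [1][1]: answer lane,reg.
r=1->g=1,rb=0  c=1->t=0,b0=1
L=1*4+0=4  i=0*2+1=1

4,1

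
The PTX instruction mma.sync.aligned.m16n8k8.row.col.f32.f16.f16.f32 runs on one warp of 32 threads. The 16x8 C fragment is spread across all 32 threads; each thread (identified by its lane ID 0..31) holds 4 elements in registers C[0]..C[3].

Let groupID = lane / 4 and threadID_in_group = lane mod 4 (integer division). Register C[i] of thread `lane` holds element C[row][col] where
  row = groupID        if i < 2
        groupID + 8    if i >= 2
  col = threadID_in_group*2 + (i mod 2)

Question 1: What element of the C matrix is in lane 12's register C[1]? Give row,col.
3,1

L=12⇒gr=12>>2=3, th=12&3=0
[1]⇒row 3+0=3  col 0·2+1=1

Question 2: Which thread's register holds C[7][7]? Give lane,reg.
31,1

r=7→G=7,rhi=0  c=7→T=3,p=1
L=7*4+3=31  i=0*2+1=1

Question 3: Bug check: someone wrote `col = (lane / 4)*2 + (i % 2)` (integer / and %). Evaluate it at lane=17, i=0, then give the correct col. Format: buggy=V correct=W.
buggy=8 correct=2

`(lane / 4)*2 + (i % 2)`[17,0]=>8
17: grp=4,tig=1
[0] (4+0,1*2+0) = (4,2)
col: 8 vs 2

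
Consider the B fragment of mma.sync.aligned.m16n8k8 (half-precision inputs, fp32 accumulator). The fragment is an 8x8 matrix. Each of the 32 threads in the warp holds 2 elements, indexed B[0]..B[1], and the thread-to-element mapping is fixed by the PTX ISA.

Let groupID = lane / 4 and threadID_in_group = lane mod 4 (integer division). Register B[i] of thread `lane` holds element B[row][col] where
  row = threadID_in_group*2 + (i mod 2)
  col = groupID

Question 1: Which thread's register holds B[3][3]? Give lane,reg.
c: 3->gid=3  r: 3->tid=1,i&1=1
L=3*4+1=13  i=1=1

13,1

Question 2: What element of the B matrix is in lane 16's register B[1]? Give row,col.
16: gr=4,th=0
[1] (0*2+1,4) = (1,4)

1,4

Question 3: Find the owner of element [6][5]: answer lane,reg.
c=5⇒gr=5  r=6⇒th=3,odd=0
L=5*4+3=23  i=0=0

23,0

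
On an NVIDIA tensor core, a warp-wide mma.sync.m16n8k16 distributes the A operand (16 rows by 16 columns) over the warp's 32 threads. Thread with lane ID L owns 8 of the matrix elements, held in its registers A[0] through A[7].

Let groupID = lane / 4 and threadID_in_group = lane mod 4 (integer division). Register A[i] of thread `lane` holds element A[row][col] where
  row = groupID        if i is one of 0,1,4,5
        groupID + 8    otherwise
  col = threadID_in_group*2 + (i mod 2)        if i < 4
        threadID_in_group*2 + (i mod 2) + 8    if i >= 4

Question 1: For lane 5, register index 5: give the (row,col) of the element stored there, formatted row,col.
lane 5: grp=1 (5/4), tig=1 (5%4)
i=5: r=1+0=1, c=1*2+1+8=11

1,11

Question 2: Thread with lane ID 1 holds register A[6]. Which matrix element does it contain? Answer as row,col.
L=1->g=1>>2=0, t=1&3=1
[6]->row 0+8=8  col 1·2+0+8=10

8,10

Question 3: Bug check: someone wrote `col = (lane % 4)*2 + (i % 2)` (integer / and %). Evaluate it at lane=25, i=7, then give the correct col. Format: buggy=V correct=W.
buggy=3 correct=11

`(lane % 4)*2 + (i % 2)`[25,7]→3
25: G=6,T=1
[7] (6+8,1*2+1+8) = (14,11)
col: 3 vs 11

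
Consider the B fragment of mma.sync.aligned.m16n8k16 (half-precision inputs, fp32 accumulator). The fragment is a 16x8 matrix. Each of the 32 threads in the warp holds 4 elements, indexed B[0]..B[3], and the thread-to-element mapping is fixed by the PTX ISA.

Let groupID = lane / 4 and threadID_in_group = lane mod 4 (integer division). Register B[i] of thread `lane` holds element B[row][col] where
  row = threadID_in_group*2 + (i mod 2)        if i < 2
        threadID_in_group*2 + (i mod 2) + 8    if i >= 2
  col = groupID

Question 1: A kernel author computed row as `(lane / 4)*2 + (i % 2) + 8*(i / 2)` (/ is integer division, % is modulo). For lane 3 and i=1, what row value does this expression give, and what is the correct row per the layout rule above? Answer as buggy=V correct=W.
buggy=1 correct=7

`(lane / 4)*2 + (i % 2) + 8*(i / 2)`[3,1]=>1
L=3=>grp=3>>2=0, tig=3&3=3
[1]=>row 3·2+1+0=7  col grp=0
row: 1 vs 7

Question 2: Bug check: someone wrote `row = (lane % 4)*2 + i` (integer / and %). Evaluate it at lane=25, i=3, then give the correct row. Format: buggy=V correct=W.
buggy=5 correct=11

`(lane % 4)*2 + i`[25,3]⇒5
25: gr=6,th=1
[3] (1*2+1+8,6) = (11,6)
row: 5 vs 11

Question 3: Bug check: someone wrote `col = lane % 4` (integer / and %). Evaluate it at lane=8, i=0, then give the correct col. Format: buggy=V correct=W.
buggy=0 correct=2

`lane % 4`[8,0]→0
lane 8→8/4=2, 8 mod 4=0
i=0  r:2·0+0+0→0  c:2
col: 0 vs 2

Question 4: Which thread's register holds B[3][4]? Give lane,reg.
17,1

c=4→G=4  r=3→rhi=0,T=1,p=1
L=4*4+1=17  i=0*2+1=1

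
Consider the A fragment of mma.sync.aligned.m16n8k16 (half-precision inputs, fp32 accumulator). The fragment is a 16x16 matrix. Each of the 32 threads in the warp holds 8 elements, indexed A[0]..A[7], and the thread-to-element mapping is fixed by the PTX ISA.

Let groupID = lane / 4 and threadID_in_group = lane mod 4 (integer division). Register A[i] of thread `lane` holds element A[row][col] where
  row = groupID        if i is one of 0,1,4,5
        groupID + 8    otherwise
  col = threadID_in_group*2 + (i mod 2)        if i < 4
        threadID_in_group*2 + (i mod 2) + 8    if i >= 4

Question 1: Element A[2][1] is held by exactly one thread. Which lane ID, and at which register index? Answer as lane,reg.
r=2→G=2,rhi=0  c=1→chi=0,T=0,p=1
L=2*4+0=8  i=0*4+0*2+1=1

8,1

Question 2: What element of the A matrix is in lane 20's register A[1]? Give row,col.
5,1

lane 20->20/4=5, 20 mod 4=0
i=1  r:5+0->5  c:2·0+1+0->1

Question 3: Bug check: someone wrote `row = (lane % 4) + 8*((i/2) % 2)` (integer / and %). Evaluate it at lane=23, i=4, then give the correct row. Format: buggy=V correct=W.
buggy=3 correct=5

`(lane % 4) + 8*((i/2) % 2)`[23,4]=>3
lane 23=>23/4=5, 23 mod 4=3
i=4  r:5+0=>5  c:2·3+0+8=>14
row: 3 vs 5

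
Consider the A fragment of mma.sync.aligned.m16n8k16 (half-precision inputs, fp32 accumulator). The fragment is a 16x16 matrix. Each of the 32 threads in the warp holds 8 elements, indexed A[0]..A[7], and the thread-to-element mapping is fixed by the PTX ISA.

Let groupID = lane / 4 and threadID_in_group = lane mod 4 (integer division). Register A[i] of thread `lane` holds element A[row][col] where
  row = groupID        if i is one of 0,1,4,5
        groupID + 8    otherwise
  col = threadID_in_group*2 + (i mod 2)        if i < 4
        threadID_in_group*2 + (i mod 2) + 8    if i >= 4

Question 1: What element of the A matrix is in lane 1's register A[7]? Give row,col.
lane 1→1/4=0, 1 mod 4=1
i=7  r:0+8→8  c:2·1+1+8→11

8,11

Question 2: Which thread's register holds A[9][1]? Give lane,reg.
r=9->g=1,rb=1  c=1->cb=0,t=0,b0=1
L=1*4+0=4  i=0*4+1*2+1=3

4,3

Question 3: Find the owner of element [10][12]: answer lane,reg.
10,6

r:10=>grp=2,rB=1  c:12=>cB=1,tig=2,lo=0
L=2*4+2=10  i=1*4+1*2+0=6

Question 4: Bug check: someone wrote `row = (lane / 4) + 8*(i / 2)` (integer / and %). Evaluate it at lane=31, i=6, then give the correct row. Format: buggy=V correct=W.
buggy=31 correct=15

`(lane / 4) + 8*(i / 2)`[31,6]->31
lane 31: g=7 (31/4), t=3 (31%4)
i=6: r=7+8=15, c=3*2+0+8=14
row: 31 vs 15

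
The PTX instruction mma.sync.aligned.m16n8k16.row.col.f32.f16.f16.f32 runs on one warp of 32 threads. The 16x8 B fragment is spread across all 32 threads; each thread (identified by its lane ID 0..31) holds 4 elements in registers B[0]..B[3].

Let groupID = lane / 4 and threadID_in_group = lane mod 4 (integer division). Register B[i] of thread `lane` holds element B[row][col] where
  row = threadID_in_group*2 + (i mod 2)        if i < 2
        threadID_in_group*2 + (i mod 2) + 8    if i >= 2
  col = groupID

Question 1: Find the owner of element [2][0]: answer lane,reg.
1,0

c=0⇒gr=0  r=2⇒Rb=0,th=1,odd=0
L=0*4+1=1  i=0*2+0=0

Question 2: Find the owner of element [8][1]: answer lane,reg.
c=1→G=1  r=8→rhi=1,T=0,p=0
L=1*4+0=4  i=1*2+0=2

4,2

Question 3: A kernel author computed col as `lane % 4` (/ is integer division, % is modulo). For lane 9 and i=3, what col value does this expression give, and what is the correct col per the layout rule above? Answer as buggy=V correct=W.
buggy=1 correct=2

`lane % 4`[9,3]⇒1
lane 9: gr=2 (9/4), th=1 (9%4)
i=3: r=1*2+1+8=11, c=gr=2
col: 1 vs 2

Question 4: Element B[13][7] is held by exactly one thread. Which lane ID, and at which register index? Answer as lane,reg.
30,3

c:7=>grp=7  r:13=>rB=1,tig=2,lo=1
L=7*4+2=30  i=1*2+1=3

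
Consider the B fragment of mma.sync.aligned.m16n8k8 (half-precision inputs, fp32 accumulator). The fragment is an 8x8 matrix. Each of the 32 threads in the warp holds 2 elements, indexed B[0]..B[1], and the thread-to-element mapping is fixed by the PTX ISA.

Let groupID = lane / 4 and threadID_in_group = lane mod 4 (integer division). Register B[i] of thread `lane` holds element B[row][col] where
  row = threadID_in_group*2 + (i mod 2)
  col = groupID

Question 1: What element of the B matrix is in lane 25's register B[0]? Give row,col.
lane 25->25/4=6, 25 mod 4=1
i=0  r:2·1+0->2  c:6

2,6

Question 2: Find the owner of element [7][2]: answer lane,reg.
11,1

c: 2->gid=2  r: 7->tid=3,i&1=1
L=2*4+3=11  i=1=1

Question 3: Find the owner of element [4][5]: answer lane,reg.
c:5=>grp=5  r:4=>tig=2,lo=0
L=5*4+2=22  i=0=0

22,0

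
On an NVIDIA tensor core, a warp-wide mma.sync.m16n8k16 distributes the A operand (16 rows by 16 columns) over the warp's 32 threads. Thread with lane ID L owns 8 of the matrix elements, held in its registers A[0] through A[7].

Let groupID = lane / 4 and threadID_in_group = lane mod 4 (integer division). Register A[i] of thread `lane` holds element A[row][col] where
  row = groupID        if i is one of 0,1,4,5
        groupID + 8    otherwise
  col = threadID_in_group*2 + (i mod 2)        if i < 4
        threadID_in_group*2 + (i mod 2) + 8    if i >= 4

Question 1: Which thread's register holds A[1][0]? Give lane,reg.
r=1->g=1,rb=0  c=0->cb=0,t=0,b0=0
L=1*4+0=4  i=0*4+0*2+0=0

4,0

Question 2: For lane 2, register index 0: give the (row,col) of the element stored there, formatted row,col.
L=2→G=2>>2=0, T=2&3=2
[0]→row 0+0=0  col 2·2+0+0=4

0,4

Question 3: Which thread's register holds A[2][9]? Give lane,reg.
8,5

r=2->g=2,rb=0  c=9->cb=1,t=0,b0=1
L=2*4+0=8  i=1*4+0*2+1=5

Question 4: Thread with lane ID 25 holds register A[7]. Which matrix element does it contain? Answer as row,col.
lane 25: g=6 (25/4), t=1 (25%4)
i=7: r=6+8=14, c=1*2+1+8=11

14,11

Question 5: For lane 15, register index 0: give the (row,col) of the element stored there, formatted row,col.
3,6

15: grp=3,tig=3
[0] (3+0,3*2+0+0) = (3,6)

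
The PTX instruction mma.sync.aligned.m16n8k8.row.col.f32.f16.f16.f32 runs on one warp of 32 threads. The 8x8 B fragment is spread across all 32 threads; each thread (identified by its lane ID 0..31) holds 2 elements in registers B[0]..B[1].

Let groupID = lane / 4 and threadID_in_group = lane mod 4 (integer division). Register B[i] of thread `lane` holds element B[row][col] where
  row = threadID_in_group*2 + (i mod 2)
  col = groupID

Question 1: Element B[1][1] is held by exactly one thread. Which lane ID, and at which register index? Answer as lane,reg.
4,1

c=1->g=1  r=1->t=0,b0=1
L=1*4+0=4  i=1=1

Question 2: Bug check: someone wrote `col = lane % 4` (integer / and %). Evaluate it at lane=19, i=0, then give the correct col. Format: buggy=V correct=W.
`lane % 4`[19,0]→3
19: G=4,T=3
[0] (3*2+0,4) = (6,4)
col: 3 vs 4

buggy=3 correct=4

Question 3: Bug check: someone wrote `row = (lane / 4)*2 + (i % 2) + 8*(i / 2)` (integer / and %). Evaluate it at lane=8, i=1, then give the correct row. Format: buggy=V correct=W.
`(lane / 4)*2 + (i % 2) + 8*(i / 2)`[8,1]⇒5
lane 8: gr=2 (8/4), th=0 (8%4)
i=1: r=0*2+1=1, c=gr=2
row: 5 vs 1

buggy=5 correct=1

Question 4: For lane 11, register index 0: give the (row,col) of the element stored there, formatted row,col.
6,2

11: grp=2,tig=3
[0] (3*2+0,2) = (6,2)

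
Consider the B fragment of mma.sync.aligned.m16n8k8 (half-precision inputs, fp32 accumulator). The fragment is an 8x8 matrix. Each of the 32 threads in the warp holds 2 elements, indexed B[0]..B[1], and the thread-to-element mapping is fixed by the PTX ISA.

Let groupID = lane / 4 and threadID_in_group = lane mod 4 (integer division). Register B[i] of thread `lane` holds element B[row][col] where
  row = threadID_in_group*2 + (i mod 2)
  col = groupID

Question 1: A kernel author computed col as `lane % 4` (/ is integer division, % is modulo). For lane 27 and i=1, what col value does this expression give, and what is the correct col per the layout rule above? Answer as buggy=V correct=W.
buggy=3 correct=6

`lane % 4`[27,1]->3
L=27->g=27>>2=6, t=27&3=3
[1]->row 3·2+1=7  col g=6
col: 3 vs 6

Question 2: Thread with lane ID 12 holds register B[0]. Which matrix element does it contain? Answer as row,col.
lane 12→12/4=3, 12 mod 4=0
i=0  r:2·0+0→0  c:3

0,3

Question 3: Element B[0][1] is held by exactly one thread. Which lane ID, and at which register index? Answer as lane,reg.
c:1=>grp=1  r:0=>tig=0,lo=0
L=1*4+0=4  i=0=0

4,0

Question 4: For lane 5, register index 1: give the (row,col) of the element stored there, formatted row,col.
3,1

lane 5: grp=1 (5/4), tig=1 (5%4)
i=1: r=1*2+1=3, c=grp=1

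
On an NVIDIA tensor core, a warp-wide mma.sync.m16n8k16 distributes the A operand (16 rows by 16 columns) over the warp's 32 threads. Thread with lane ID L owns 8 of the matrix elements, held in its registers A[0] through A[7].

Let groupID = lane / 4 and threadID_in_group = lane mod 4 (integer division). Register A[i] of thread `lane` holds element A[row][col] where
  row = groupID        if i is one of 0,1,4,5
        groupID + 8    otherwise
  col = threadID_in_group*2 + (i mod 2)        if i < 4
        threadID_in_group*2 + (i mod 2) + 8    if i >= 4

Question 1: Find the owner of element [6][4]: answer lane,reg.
r:6=>grp=6,rB=0  c:4=>cB=0,tig=2,lo=0
L=6*4+2=26  i=0*4+0*2+0=0

26,0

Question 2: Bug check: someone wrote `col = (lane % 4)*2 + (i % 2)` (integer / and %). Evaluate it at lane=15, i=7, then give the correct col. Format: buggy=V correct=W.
`(lane % 4)*2 + (i % 2)`[15,7]⇒7
lane 15: gr=3 (15/4), th=3 (15%4)
i=7: r=3+8=11, c=3*2+1+8=15
col: 7 vs 15

buggy=7 correct=15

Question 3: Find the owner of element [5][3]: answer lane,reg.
r=5->g=5,rb=0  c=3->cb=0,t=1,b0=1
L=5*4+1=21  i=0*4+0*2+1=1

21,1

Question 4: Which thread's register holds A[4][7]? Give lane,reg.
19,1

r=4->g=4,rb=0  c=7->cb=0,t=3,b0=1
L=4*4+3=19  i=0*4+0*2+1=1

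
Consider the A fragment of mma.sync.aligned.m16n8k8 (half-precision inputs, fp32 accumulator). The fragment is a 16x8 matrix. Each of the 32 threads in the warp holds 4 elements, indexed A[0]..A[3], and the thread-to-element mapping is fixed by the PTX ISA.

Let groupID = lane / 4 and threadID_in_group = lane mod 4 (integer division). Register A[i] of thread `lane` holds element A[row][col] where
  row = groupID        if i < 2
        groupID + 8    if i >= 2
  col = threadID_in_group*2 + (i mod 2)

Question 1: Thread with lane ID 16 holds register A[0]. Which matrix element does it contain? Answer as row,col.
4,0

lane 16=>16/4=4, 16 mod 4=0
i=0  r:4+0=>4  c:2·0+0=>0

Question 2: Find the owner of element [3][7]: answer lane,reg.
15,1

r=3⇒gr=3,Rb=0  c=7⇒th=3,odd=1
L=3*4+3=15  i=0*2+1=1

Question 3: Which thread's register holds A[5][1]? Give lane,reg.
20,1

r=5->g=5,rb=0  c=1->t=0,b0=1
L=5*4+0=20  i=0*2+1=1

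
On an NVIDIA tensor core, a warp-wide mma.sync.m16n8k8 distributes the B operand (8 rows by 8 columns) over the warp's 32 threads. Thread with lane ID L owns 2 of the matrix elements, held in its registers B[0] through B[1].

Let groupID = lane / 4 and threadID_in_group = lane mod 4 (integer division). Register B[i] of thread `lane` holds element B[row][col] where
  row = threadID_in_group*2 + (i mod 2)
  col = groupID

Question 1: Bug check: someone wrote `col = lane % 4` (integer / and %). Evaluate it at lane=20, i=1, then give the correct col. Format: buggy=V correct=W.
`lane % 4`[20,1]->0
20: g=5,t=0
[1] (0*2+1,5) = (1,5)
col: 0 vs 5

buggy=0 correct=5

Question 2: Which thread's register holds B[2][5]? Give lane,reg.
c=5->g=5  r=2->t=1,b0=0
L=5*4+1=21  i=0=0

21,0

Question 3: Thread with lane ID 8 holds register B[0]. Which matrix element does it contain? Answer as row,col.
0,2

8: gr=2,th=0
[0] (0*2+0,2) = (0,2)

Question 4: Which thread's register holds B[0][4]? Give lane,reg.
16,0

c=4->g=4  r=0->t=0,b0=0
L=4*4+0=16  i=0=0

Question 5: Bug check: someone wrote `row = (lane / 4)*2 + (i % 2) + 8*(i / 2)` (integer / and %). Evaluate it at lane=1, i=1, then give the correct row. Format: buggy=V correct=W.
`(lane / 4)*2 + (i % 2) + 8*(i / 2)`[1,1]->1
lane 1: g=0 (1/4), t=1 (1%4)
i=1: r=1*2+1=3, c=g=0
row: 1 vs 3

buggy=1 correct=3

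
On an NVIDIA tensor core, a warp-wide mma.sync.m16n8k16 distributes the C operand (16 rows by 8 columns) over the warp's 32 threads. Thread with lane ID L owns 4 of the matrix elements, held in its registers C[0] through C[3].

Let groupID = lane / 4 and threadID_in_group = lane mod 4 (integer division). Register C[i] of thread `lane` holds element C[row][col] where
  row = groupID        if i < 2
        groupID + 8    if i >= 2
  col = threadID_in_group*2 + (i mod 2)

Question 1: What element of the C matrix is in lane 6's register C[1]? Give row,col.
1,5

L=6→G=6>>2=1, T=6&3=2
[1]→row 1+0=1  col 2·2+1=5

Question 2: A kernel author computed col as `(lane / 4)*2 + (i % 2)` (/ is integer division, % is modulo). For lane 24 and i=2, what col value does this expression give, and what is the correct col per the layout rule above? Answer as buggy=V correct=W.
buggy=12 correct=0

`(lane / 4)*2 + (i % 2)`[24,2]→12
L=24→G=24>>2=6, T=24&3=0
[2]→row 6+8=14  col 0·2+0=0
col: 12 vs 0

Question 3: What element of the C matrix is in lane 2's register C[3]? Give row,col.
lane 2: gr=0 (2/4), th=2 (2%4)
i=3: r=0+8=8, c=2*2+1=5

8,5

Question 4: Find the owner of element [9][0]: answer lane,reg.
4,2

r: 9->gid=1,r8=1  c: 0->tid=0,i&1=0
L=1*4+0=4  i=1*2+0=2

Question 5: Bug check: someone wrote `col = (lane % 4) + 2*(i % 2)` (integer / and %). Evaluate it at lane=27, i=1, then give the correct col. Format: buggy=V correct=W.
`(lane % 4) + 2*(i % 2)`[27,1]->5
L=27->g=27>>2=6, t=27&3=3
[1]->row 6+0=6  col 3·2+1=7
col: 5 vs 7

buggy=5 correct=7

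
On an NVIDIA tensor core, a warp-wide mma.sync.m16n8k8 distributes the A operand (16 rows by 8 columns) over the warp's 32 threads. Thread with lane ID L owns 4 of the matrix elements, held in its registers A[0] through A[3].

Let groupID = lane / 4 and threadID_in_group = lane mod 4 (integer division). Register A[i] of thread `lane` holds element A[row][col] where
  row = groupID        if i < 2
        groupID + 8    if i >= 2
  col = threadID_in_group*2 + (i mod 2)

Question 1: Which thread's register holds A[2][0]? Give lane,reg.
r: 2->gid=2,r8=0  c: 0->tid=0,i&1=0
L=2*4+0=8  i=0*2+0=0

8,0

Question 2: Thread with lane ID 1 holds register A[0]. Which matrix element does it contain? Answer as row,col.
L=1->g=1>>2=0, t=1&3=1
[0]->row 0+0=0  col 1·2+0=2

0,2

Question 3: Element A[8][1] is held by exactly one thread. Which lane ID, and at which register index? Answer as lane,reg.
r: 8->gid=0,r8=1  c: 1->tid=0,i&1=1
L=0*4+0=0  i=1*2+1=3

0,3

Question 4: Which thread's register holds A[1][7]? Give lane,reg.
r: 1->gid=1,r8=0  c: 7->tid=3,i&1=1
L=1*4+3=7  i=0*2+1=1

7,1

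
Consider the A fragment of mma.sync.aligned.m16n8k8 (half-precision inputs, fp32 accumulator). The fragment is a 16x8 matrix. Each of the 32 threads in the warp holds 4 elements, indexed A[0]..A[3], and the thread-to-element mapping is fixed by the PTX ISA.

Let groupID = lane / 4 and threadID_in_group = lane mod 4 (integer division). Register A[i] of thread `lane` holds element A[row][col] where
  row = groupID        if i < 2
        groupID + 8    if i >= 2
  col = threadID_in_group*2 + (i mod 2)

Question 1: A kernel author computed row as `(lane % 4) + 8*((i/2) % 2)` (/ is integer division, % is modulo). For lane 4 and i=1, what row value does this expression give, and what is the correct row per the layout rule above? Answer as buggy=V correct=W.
`(lane % 4) + 8*((i/2) % 2)`[4,1]→0
L=4→G=4>>2=1, T=4&3=0
[1]→row 1+0=1  col 0·2+1=1
row: 0 vs 1

buggy=0 correct=1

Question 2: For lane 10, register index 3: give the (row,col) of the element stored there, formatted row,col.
10: G=2,T=2
[3] (2+8,2*2+1) = (10,5)

10,5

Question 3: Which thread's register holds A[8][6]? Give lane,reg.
r=8->g=0,rb=1  c=6->t=3,b0=0
L=0*4+3=3  i=1*2+0=2

3,2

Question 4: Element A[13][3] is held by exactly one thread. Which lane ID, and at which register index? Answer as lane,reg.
21,3

r=13->g=5,rb=1  c=3->t=1,b0=1
L=5*4+1=21  i=1*2+1=3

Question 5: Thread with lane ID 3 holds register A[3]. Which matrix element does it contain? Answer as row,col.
8,7

3: gid=0,tid=3
[3] (0+8,3*2+1) = (8,7)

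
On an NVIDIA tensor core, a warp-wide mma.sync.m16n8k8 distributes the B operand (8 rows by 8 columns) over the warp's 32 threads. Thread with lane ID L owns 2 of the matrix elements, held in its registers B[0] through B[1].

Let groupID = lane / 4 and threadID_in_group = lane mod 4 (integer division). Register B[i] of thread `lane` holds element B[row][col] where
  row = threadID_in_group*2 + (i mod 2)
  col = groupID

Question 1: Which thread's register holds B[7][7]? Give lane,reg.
c:7=>grp=7  r:7=>tig=3,lo=1
L=7*4+3=31  i=1=1

31,1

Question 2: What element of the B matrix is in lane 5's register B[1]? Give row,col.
lane 5: G=1 (5/4), T=1 (5%4)
i=1: r=1*2+1=3, c=G=1

3,1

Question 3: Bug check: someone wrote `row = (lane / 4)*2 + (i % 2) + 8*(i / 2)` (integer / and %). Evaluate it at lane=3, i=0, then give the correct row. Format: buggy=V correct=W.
`(lane / 4)*2 + (i % 2) + 8*(i / 2)`[3,0]->0
lane 3->3/4=0, 3 mod 4=3
i=0  r:2·3+0->6  c:0
row: 0 vs 6

buggy=0 correct=6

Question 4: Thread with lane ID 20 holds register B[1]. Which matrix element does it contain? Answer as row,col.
20: g=5,t=0
[1] (0*2+1,5) = (1,5)

1,5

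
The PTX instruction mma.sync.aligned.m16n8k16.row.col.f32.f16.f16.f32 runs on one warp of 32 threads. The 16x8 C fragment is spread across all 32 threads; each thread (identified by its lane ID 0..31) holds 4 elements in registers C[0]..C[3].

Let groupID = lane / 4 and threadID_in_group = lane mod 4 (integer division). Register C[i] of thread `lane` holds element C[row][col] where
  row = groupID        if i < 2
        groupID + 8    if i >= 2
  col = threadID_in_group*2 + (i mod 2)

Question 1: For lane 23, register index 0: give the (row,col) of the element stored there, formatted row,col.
L=23->gid=23>>2=5, tid=23&3=3
[0]->row 5+0=5  col 3·2+0=6

5,6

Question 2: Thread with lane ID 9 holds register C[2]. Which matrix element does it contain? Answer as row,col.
9: gr=2,th=1
[2] (2+8,1*2+0) = (10,2)

10,2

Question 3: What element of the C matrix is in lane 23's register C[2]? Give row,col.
13,6

23: gid=5,tid=3
[2] (5+8,3*2+0) = (13,6)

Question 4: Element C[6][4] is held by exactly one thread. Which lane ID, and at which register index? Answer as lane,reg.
r=6->g=6,rb=0  c=4->t=2,b0=0
L=6*4+2=26  i=0*2+0=0

26,0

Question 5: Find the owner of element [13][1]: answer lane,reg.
20,3

r:13=>grp=5,rB=1  c:1=>tig=0,lo=1
L=5*4+0=20  i=1*2+1=3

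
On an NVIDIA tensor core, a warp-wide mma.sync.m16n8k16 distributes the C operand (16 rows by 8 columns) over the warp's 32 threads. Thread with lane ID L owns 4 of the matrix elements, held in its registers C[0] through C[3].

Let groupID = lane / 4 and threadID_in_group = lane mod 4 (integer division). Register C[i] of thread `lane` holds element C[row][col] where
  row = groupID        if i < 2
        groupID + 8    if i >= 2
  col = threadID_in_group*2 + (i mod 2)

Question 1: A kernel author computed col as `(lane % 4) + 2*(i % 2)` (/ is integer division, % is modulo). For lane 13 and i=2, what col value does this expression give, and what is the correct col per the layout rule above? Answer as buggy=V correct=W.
buggy=1 correct=2

`(lane % 4) + 2*(i % 2)`[13,2]→1
lane 13: G=3 (13/4), T=1 (13%4)
i=2: r=3+8=11, c=1*2+0=2
col: 1 vs 2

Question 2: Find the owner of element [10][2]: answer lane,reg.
r:10=>grp=2,rB=1  c:2=>tig=1,lo=0
L=2*4+1=9  i=1*2+0=2

9,2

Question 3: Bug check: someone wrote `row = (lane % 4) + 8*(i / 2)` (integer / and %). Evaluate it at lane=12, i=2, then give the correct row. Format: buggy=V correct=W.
`(lane % 4) + 8*(i / 2)`[12,2]=>8
lane 12=>12/4=3, 12 mod 4=0
i=2  r:3+8=>11  c:2·0+0=>0
row: 8 vs 11

buggy=8 correct=11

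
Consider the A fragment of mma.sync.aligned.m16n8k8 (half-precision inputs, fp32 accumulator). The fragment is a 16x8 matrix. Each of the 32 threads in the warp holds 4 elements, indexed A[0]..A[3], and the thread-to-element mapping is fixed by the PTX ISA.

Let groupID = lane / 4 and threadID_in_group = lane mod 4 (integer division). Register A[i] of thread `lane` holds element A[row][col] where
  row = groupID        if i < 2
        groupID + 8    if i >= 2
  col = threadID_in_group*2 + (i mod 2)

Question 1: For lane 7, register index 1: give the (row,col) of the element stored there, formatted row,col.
lane 7⇒7/4=1, 7 mod 4=3
i=1  r:1+0⇒1  c:2·3+1⇒7

1,7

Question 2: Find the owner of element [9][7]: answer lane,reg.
7,3

r:9=>grp=1,rB=1  c:7=>tig=3,lo=1
L=1*4+3=7  i=1*2+1=3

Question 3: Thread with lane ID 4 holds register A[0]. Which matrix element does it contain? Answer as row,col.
1,0

4: gid=1,tid=0
[0] (1+0,0*2+0) = (1,0)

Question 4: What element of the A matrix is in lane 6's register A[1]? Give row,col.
1,5

6: grp=1,tig=2
[1] (1+0,2*2+1) = (1,5)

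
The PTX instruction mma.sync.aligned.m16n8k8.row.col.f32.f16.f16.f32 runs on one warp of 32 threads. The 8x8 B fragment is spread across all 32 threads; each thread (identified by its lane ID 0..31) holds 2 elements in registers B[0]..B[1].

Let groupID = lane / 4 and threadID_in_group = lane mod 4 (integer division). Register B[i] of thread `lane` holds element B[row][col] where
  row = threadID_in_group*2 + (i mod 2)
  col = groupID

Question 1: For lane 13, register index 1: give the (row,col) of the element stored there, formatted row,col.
13: gr=3,th=1
[1] (1*2+1,3) = (3,3)

3,3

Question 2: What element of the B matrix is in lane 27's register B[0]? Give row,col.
6,6

27: G=6,T=3
[0] (3*2+0,6) = (6,6)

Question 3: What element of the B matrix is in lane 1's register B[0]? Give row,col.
lane 1⇒1/4=0, 1 mod 4=1
i=0  r:2·1+0⇒2  c:0

2,0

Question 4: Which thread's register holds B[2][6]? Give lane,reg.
25,0

c=6->g=6  r=2->t=1,b0=0
L=6*4+1=25  i=0=0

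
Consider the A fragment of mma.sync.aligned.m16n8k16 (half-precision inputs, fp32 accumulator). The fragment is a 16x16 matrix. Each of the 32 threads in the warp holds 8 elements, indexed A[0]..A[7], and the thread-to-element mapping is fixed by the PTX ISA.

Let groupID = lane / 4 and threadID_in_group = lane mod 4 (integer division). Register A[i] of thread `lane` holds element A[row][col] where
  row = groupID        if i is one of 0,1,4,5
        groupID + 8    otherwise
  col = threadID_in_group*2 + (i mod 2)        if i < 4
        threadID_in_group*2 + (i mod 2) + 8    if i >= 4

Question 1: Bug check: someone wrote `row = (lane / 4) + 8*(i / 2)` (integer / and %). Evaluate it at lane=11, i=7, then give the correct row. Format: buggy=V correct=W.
`(lane / 4) + 8*(i / 2)`[11,7]->26
lane 11: g=2 (11/4), t=3 (11%4)
i=7: r=2+8=10, c=3*2+1+8=15
row: 26 vs 10

buggy=26 correct=10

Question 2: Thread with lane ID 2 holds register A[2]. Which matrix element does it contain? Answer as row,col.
8,4

lane 2: gr=0 (2/4), th=2 (2%4)
i=2: r=0+8=8, c=2*2+0+0=4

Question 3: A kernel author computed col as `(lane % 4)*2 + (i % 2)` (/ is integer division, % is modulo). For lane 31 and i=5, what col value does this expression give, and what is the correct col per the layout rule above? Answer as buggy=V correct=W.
`(lane % 4)*2 + (i % 2)`[31,5]⇒7
L=31⇒gr=31>>2=7, th=31&3=3
[5]⇒row 7+0=7  col 3·2+1+8=15
col: 7 vs 15

buggy=7 correct=15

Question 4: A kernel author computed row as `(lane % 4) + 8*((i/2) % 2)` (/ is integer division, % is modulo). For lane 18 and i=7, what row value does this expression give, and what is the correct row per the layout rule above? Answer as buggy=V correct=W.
`(lane % 4) + 8*((i/2) % 2)`[18,7]->10
18: gid=4,tid=2
[7] (4+8,2*2+1+8) = (12,13)
row: 10 vs 12

buggy=10 correct=12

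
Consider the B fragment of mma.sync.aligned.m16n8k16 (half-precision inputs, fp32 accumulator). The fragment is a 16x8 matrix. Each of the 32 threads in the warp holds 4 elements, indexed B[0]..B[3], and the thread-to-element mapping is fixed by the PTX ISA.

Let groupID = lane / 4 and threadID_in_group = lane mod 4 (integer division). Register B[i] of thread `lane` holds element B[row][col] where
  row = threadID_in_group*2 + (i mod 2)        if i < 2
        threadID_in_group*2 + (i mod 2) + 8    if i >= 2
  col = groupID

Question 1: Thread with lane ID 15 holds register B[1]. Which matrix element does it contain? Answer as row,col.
15: gr=3,th=3
[1] (3*2+1+0,3) = (7,3)

7,3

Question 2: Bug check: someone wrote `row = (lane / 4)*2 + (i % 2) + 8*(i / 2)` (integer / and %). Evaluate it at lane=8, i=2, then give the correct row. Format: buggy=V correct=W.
buggy=12 correct=8

`(lane / 4)*2 + (i % 2) + 8*(i / 2)`[8,2]->12
lane 8->8/4=2, 8 mod 4=0
i=2  r:2·0+0+8->8  c:2
row: 12 vs 8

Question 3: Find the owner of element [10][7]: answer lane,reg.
c: 7->gid=7  r: 10->r8=1,tid=1,i&1=0
L=7*4+1=29  i=1*2+0=2

29,2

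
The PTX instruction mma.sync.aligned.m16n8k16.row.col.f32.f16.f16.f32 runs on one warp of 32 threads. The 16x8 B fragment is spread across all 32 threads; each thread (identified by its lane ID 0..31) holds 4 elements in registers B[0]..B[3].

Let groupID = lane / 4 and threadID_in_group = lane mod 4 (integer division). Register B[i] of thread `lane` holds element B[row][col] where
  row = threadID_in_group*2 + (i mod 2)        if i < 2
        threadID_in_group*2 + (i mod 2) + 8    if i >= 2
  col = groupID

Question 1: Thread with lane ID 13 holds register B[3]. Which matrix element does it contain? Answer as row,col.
lane 13: gid=3 (13/4), tid=1 (13%4)
i=3: r=1*2+1+8=11, c=gid=3

11,3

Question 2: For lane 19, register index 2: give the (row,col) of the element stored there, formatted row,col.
L=19->gid=19>>2=4, tid=19&3=3
[2]->row 3·2+0+8=14  col gid=4

14,4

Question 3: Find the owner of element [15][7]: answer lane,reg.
31,3

c: 7->gid=7  r: 15->r8=1,tid=3,i&1=1
L=7*4+3=31  i=1*2+1=3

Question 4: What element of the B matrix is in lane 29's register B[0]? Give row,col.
2,7

lane 29⇒29/4=7, 29 mod 4=1
i=0  r:2·1+0+0⇒2  c:7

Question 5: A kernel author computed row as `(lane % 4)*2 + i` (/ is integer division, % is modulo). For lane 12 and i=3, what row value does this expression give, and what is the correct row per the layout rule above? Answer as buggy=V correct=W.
`(lane % 4)*2 + i`[12,3]⇒3
L=12⇒gr=12>>2=3, th=12&3=0
[3]⇒row 0·2+1+8=9  col gr=3
row: 3 vs 9

buggy=3 correct=9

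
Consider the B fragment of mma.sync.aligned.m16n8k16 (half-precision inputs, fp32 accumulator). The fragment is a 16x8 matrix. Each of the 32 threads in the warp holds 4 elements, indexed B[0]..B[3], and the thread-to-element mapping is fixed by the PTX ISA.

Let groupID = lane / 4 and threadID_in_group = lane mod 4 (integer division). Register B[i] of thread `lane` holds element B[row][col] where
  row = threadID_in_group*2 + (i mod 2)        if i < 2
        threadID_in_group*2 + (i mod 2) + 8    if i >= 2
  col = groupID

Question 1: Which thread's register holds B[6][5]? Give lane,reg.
23,0

c=5→G=5  r=6→rhi=0,T=3,p=0
L=5*4+3=23  i=0*2+0=0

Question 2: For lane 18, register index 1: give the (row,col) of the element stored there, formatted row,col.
18: gr=4,th=2
[1] (2*2+1+0,4) = (5,4)

5,4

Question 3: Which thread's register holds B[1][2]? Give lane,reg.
8,1

c:2=>grp=2  r:1=>rB=0,tig=0,lo=1
L=2*4+0=8  i=0*2+1=1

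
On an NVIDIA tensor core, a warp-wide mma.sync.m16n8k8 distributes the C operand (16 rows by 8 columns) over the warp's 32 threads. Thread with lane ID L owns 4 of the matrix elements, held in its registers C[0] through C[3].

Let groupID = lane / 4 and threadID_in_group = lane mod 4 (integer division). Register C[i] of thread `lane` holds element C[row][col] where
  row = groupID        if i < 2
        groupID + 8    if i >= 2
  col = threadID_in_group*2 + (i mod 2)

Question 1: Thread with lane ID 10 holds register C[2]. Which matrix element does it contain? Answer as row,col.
lane 10=>10/4=2, 10 mod 4=2
i=2  r:2+8=>10  c:2·2+0=>4

10,4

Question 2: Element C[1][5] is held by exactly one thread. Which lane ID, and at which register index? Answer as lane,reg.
6,1

r=1⇒gr=1,Rb=0  c=5⇒th=2,odd=1
L=1*4+2=6  i=0*2+1=1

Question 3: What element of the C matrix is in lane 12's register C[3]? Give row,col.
11,1

lane 12->12/4=3, 12 mod 4=0
i=3  r:3+8->11  c:2·0+1->1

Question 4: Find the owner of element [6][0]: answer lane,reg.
24,0

r=6→G=6,rhi=0  c=0→T=0,p=0
L=6*4+0=24  i=0*2+0=0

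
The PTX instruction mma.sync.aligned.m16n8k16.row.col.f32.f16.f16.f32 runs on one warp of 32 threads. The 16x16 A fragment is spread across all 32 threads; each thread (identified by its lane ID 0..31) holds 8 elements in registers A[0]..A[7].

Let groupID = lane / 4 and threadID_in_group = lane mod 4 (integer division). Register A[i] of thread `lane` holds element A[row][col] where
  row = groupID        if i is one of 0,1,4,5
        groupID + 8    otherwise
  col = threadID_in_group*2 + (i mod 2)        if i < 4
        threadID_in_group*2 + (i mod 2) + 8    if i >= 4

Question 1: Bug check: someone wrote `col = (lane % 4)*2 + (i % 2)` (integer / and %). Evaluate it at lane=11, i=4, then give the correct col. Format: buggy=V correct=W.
`(lane % 4)*2 + (i % 2)`[11,4]=>6
lane 11=>11/4=2, 11 mod 4=3
i=4  r:2+0=>2  c:2·3+0+8=>14
col: 6 vs 14

buggy=6 correct=14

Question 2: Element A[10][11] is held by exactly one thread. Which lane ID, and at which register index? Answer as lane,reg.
r:10=>grp=2,rB=1  c:11=>cB=1,tig=1,lo=1
L=2*4+1=9  i=1*4+1*2+1=7

9,7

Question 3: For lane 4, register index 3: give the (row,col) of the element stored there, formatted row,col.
lane 4: gr=1 (4/4), th=0 (4%4)
i=3: r=1+8=9, c=0*2+1+0=1

9,1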